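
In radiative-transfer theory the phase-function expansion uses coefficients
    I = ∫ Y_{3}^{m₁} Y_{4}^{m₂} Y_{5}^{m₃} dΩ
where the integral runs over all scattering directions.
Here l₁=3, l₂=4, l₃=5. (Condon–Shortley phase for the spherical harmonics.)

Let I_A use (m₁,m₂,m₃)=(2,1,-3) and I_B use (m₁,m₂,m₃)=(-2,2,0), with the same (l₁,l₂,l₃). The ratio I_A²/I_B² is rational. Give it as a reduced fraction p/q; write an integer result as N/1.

l's match ⇒ only the (l;m) 3-j factors differ between A and B.
A: triangle coeff Δ(3,4,5) = 1/180180; Σ_t [0,1]: t=0:+1/1440 t=1:−1/1152 = -1/5760; (3j)²=1/858 [(3 4 5; 2 1 -3)], sign=-1
B: triangle coeff Δ(3,4,5) = 1/180180; Σ_t [1,2]: t=1:−1/2880 t=2:+1/576 = 1/720; (3j)²=80/3003 [(3 4 5; -2 2 0)], sign=-1
I_A²/I_B² = (1/858)/(80/3003) = 7/160

7/160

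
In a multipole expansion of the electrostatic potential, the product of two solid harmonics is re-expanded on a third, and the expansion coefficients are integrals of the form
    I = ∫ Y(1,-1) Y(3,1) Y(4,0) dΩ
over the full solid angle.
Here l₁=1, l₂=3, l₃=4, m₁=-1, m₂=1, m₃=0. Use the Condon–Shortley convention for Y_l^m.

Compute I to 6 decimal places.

m-sum 0 ✓  L=8 even ✓  2≤4≤4 ✓
Π(2lᵢ+1) = 3×7×9 = 189
triangle coeff Δ(1,3,4) = 1/252
Σ_t [0,0]: t=0:+1/36 = 1/36
(3j)²=4/63 [(1 3 4; 0 0 0)], sign=+1
Σ_t [0,0]: t=0:+1/96 = 1/96
(3j)²=1/42 [(1 3 4; -1 1 0)], sign=+1
⇒ 4πI² = 2/7
I = (+1)√(2/7/(4π)) = 0.15078601

0.150786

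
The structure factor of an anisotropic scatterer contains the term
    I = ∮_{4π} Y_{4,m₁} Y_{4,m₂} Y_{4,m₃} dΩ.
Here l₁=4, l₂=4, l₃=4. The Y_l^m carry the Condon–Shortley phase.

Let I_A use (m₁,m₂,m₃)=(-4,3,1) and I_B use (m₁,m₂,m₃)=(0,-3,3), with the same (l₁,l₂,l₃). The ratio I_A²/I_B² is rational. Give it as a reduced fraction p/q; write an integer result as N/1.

10/9

Shared (l₁,l₂,l₃)=(4,4,4): N and (l;000)² cancel in I_A²/I_B².
A: Δ = 4!·4!·4!/13! = 1/450450; Racah Σ t=4..4: t=4:+1/3456 = 1/3456; ⇒ 3j(4 4 4; -4 3 1)² = 35/1287, sgn -1
B: Δ = 4!·4!·4!/13! = 1/450450; Racah Σ t=0..1: t=0:+1/3456 t=1:−1/864 = -1/1152; ⇒ 3j(4 4 4; 0 -3 3)² = 7/286, sgn +1
I_A²/I_B² = (35/1287)/(7/286) = 10/9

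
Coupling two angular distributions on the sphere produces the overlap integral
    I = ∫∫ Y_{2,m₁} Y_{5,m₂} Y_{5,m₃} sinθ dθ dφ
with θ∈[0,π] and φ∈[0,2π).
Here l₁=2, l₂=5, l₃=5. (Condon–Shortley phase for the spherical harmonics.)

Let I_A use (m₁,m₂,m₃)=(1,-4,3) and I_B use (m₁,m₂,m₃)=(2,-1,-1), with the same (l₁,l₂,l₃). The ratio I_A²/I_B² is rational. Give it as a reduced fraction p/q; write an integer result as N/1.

49/50

l's match ⇒ only the (l;m) 3-j factors differ between A and B.
A: triangle coeff Δ(2,5,5) = 1/38610; Σ_t [0,1]: t=0:+1/10080 t=1:−1/80640 = 1/11520; (3j)²=49/1430 [(2 5 5; 1 -4 3)], sign=+1
B: triangle coeff Δ(2,5,5) = 1/38610; Σ_t [0,0]: t=0:+1/2304 = 1/2304; (3j)²=5/143 [(2 5 5; 2 -1 -1)], sign=+1
I_A²/I_B² = (49/1430)/(5/143) = 49/50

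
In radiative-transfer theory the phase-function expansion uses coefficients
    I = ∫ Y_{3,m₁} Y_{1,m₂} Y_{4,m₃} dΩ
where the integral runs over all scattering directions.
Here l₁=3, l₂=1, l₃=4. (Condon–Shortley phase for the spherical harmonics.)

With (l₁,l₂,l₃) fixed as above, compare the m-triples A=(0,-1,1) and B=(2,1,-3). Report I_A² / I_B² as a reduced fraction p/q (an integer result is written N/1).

Shared (l₁,l₂,l₃)=(3,1,4): N and (l;000)² cancel in I_A²/I_B².
A: Δ = 0!·6!·2!/9! = 1/252; Racah Σ t=0..0: t=0:+1/72 = 1/72; ⇒ 3j(3 1 4; 0 -1 1)² = 5/126, sgn -1
B: Δ = 0!·6!·2!/9! = 1/252; Racah Σ t=0..0: t=0:+1/240 = 1/240; ⇒ 3j(3 1 4; 2 1 -3)² = 1/12, sgn -1
I_A²/I_B² = (5/126)/(1/12) = 10/21

10/21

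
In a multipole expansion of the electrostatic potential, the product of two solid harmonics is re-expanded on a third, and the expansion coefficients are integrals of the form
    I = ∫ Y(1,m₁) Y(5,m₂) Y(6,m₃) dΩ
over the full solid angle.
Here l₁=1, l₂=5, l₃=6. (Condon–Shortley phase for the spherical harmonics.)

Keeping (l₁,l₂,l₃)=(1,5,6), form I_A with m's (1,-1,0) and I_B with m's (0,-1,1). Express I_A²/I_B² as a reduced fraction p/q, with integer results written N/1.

Shared (l₁,l₂,l₃)=(1,5,6): N and (l;000)² cancel in I_A²/I_B².
A: Δ = 0!·2!·10!/13! = 1/858; Racah Σ t=0..0: t=0:+1/34560 = 1/34560; ⇒ 3j(1 5 6; 1 -1 0)² = 5/286, sgn +1
B: Δ = 0!·2!·10!/13! = 1/858; Racah Σ t=0..0: t=0:+1/17280 = 1/17280; ⇒ 3j(1 5 6; 0 -1 1)² = 35/858, sgn -1
I_A²/I_B² = (5/286)/(35/858) = 3/7

3/7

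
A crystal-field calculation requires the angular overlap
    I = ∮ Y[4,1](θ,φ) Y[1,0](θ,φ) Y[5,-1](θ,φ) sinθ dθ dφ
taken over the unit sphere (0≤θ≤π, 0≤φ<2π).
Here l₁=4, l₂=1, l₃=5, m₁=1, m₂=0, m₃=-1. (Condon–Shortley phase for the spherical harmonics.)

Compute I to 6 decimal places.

-0.240571

m-sum 0 ✓  L=10 even ✓  3≤5≤5 ✓
Π(2lᵢ+1) = 9×3×11 = 297
triangle coeff Δ(4,1,5) = 1/495
Σ_t [0,0]: t=0:+1/576 = 1/576
(3j)²=5/99 [(4 1 5; 0 0 0)], sign=-1
Σ_t [0,0]: t=0:+1/720 = 1/720
(3j)²=8/165 [(4 1 5; 1 0 -1)], sign=+1
⇒ 4πI² = 8/11
I = (-1)√(8/11/(4π)) = -0.24057125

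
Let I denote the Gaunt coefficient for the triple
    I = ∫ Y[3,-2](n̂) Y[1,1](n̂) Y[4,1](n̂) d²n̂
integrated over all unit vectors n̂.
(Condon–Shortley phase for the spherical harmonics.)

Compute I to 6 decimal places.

Checks pass: Σm=0; 8 even; l₃=4∈[2,4].
(2·3+1)(2·1+1)(2·4+1) = 189
Δ: 0! 6! 2! / 9! → 1/252
sum: t=0:+1/36 = 1/36
3j²(3 1 4; 0 0 0) = Δ·Π!·Σ² = 4/63  (sign +1)
sum: t=0:+1/240 = 1/240
3j²(3 1 4; -2 1 1) = Δ·Π!·Σ² = 1/84  (sign -1)
combine: 4πI² = 189·4/63·1/84 = 1/7
take √, sign -1: I = -0.10662181

-0.106622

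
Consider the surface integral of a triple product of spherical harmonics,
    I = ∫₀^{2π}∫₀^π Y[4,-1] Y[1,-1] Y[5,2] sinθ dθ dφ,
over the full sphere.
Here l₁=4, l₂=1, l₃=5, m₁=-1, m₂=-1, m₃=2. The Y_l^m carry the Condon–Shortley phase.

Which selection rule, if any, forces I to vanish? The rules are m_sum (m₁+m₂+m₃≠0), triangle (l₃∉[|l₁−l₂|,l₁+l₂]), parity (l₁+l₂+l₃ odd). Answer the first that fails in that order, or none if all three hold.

m₁+m₂+m₃ = -1 − 1 + 2 = 0  ✓
triangle: |4−1|=3 ≤ l₃=5 ≤ 4+1=5  ✓
parity: l₁+l₂+l₃ = 10 is even  ✓

none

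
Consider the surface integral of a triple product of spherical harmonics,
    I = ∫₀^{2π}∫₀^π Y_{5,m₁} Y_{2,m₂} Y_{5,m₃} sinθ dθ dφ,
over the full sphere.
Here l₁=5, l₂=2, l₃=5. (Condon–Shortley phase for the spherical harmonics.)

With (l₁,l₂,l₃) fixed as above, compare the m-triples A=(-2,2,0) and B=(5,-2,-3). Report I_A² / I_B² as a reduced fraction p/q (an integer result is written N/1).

14/3

Same 5,2,5: normalisation and zero-m 3j drop out of the ratio.
A: Δ: 2! 8! 2! / 13! → 1/38610; sum: t=2:+1/2880 = 1/2880; 3j²(5 2 5; -2 2 0) = Δ·Π!·Σ² = 14/429  (sign -1)
B: Δ: 2! 8! 2! / 13! → 1/38610; sum: t=0:+1/161280 = 1/161280; 3j²(5 2 5; 5 -2 -3) = Δ·Π!·Σ² = 1/143  (sign +1)
I_A²/I_B² = (14/429)/(1/143) = 14/3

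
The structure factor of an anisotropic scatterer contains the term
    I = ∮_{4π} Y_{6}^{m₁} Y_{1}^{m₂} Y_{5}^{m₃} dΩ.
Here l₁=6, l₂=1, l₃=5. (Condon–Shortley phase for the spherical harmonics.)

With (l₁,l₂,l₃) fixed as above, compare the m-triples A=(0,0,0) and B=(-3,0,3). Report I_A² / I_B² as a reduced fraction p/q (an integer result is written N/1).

4/3

l's match ⇒ only the (l;m) 3-j factors differ between A and B.
A: triangle coeff Δ(6,1,5) = 1/858; Σ_t [1,1]: t=1:−1/14400 = -1/14400; (3j)²=6/143 [(6 1 5; 0 0 0)], sign=+1
B: triangle coeff Δ(6,1,5) = 1/858; Σ_t [1,1]: t=1:−1/80640 = -1/80640; (3j)²=9/286 [(6 1 5; -3 0 3)], sign=-1
I_A²/I_B² = (6/143)/(9/286) = 4/3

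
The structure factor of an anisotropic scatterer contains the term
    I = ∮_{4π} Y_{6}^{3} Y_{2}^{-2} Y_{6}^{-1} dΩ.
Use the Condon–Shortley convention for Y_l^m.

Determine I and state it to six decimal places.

0.177674

m-sum 0 ✓  L=14 even ✓  4≤6≤8 ✓
Π(2lᵢ+1) = 13×5×13 = 845
triangle coeff Δ(6,2,6) = 1/90090
Σ_t [0,2]: t=0:+1/69120 t=1:−1/14400 t=2:+1/69120 = -7/172800
(3j)²=14/715 [(6 2 6; 0 0 0)], sign=-1
Σ_t [0,0]: t=0:+1/120960 = 1/120960
(3j)²=24/1001 [(6 2 6; 3 -2 -1)], sign=-1
⇒ 4πI² = 48/121
I = (+1)√(48/121/(4π)) = 0.17767364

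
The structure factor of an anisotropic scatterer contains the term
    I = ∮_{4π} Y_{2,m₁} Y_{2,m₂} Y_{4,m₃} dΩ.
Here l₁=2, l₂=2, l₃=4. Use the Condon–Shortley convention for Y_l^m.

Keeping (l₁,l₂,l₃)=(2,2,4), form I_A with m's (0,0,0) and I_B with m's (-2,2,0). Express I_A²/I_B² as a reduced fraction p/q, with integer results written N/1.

Shared (l₁,l₂,l₃)=(2,2,4): N and (l;000)² cancel in I_A²/I_B².
A: Δ = 0!·4!·4!/9! = 1/630; Racah Σ t=0..0: t=0:+1/16 = 1/16; ⇒ 3j(2 2 4; 0 0 0)² = 2/35, sgn +1
B: Δ = 0!·4!·4!/9! = 1/630; Racah Σ t=0..0: t=0:+1/576 = 1/576; ⇒ 3j(2 2 4; -2 2 0)² = 1/630, sgn +1
I_A²/I_B² = (2/35)/(1/630) = 36/1

36/1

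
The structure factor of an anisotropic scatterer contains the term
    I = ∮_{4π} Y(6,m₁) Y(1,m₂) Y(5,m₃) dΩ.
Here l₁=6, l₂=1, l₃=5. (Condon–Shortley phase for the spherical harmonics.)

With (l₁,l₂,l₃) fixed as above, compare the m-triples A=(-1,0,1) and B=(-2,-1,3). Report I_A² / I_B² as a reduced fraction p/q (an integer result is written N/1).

l's match ⇒ only the (l;m) 3-j factors differ between A and B.
A: triangle coeff Δ(6,1,5) = 1/858; Σ_t [1,1]: t=1:−1/17280 = -1/17280; (3j)²=35/858 [(6 1 5; -1 0 1)], sign=-1
B: triangle coeff Δ(6,1,5) = 1/858; Σ_t [0,0]: t=0:+1/161280 = 1/161280; (3j)²=1/143 [(6 1 5; -2 -1 3)], sign=+1
I_A²/I_B² = (35/858)/(1/143) = 35/6

35/6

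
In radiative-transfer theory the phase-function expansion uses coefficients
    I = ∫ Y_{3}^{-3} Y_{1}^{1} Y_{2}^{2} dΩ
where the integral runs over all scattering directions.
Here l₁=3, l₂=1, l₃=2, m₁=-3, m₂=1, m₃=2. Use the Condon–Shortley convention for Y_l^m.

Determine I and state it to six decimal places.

-0.319865

Checks pass: Σm=0; 6 even; l₃=2∈[2,4].
(2·3+1)(2·1+1)(2·2+1) = 105
Δ: 2! 4! 0! / 7! → 1/105
sum: t=1:−1/4 = -1/4
3j²(3 1 2; 0 0 0) = Δ·Π!·Σ² = 3/35  (sign -1)
sum: t=2:+1/48 = 1/48
3j²(3 1 2; -3 1 2) = Δ·Π!·Σ² = 1/7  (sign +1)
combine: 4πI² = 105·3/35·1/7 = 9/7
take √, sign -1: I = -0.31986543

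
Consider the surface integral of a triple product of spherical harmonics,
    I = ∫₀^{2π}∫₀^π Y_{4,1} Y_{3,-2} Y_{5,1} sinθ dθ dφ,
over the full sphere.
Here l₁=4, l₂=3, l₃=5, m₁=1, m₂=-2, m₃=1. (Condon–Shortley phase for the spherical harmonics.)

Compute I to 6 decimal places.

0.138239

Checks pass: Σm=0; 12 even; l₃=5∈[1,7].
(2·4+1)(2·3+1)(2·5+1) = 693
Δ: 2! 6! 4! / 13! → 1/180180
sum: t=0:+1/576 t=1:−1/144 t=2:+1/576 = -1/288
3j²(4 3 5; 0 0 0) = Δ·Π!·Σ² = 20/1001  (sign +1)
sum: t=0:+1/432 t=1:−1/1152 = 5/3456
3j²(4 3 5; 1 -2 1) = Δ·Π!·Σ² = 625/36036  (sign +1)
combine: 4πI² = 693·20/1001·625/36036 = 3125/13013
take √, sign +1: I = 0.13823925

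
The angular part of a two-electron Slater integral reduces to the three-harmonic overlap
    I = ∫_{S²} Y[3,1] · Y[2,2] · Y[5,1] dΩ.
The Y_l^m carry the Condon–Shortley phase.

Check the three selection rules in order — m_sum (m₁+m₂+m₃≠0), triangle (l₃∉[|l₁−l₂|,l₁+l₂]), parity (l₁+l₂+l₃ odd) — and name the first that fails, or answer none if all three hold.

Σmᵢ = 4  ✗
l₃∈[|l₁−l₂|,l₁+l₂]=[1,5], have l₃=5
Σlᵢ = 10 ⇒ even

m_sum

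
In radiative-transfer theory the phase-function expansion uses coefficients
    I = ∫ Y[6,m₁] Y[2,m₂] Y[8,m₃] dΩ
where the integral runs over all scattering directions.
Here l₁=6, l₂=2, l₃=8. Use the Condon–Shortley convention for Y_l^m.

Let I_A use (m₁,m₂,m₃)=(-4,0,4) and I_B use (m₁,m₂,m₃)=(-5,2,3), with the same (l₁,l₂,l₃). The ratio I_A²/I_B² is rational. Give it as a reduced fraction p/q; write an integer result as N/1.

Same 6,2,8: normalisation and zero-m 3j drop out of the ratio.
A: Δ: 0! 12! 4! / 17! → 1/30940; sum: t=0:+1/29030400 = 1/29030400; 3j²(6 2 8; -4 0 4) = Δ·Π!·Σ² = 99/7735  (sign +1)
B: Δ: 0! 12! 4! / 17! → 1/30940; sum: t=0:+1/958003200 = 1/958003200; 3j²(6 2 8; -5 2 3) = Δ·Π!·Σ² = 1/6188  (sign -1)
I_A²/I_B² = (99/7735)/(1/6188) = 396/5

396/5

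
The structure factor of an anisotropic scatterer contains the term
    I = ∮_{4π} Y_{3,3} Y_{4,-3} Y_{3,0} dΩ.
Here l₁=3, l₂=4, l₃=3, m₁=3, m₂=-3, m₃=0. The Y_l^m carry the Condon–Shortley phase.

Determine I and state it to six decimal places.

Checks pass: Σm=0; 10 even; l₃=3∈[1,7].
(2·3+1)(2·4+1)(2·3+1) = 441
Δ: 4! 2! 4! / 11! → 1/34650
sum: t=1:−1/72 t=2:+1/16 t=3:−1/72 = 5/144
3j²(3 4 3; 0 0 0) = Δ·Π!·Σ² = 2/77  (sign -1)
sum: t=0:+1/288 = 1/288
3j²(3 4 3; 3 -3 0) = Δ·Π!·Σ² = 1/22  (sign -1)
combine: 4πI² = 441·2/77·1/22 = 63/121
take √, sign +1: I = 0.20355073

0.203551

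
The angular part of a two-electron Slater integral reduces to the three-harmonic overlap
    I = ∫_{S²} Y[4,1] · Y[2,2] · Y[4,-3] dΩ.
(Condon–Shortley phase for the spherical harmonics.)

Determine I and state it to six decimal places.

0.159270

Checks pass: Σm=0; 10 even; l₃=4∈[2,6].
(2·4+1)(2·2+1)(2·4+1) = 405
Δ: 2! 6! 2! / 11! → 1/13860
sum: t=0:+1/192 t=1:−1/36 t=2:+1/192 = -5/288
3j²(4 2 4; 0 0 0) = Δ·Π!·Σ² = 20/693  (sign -1)
sum: t=2:+1/480 = 1/480
3j²(4 2 4; 1 2 -3) = Δ·Π!·Σ² = 3/110  (sign -1)
combine: 4πI² = 405·20/693·3/110 = 270/847
take √, sign +1: I = 0.15927046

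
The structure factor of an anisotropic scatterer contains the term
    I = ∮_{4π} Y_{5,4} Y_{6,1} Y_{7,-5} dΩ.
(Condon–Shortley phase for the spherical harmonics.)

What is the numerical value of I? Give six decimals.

0.125584

m-sum 0 ✓  L=18 even ✓  1≤7≤11 ✓
Π(2lᵢ+1) = 11×13×15 = 2145
triangle coeff Δ(5,6,7) = 1/174594420
Σ_t [0,4]: t=0:+1/4147200 t=1:−1/207360 t=2:+1/82944 t=3:−1/207360 t=4:+1/4147200 = 1/345600
(3j)²=420/46189 [(5 6 7; 0 0 0)], sign=-1
Σ_t [0,1]: t=0:+1/14515200 t=1:−1/6220800 = -1/10886400
(3j)²=128/12597 [(5 6 7; 4 1 -5)], sign=-1
⇒ 4πI² = 268800/1356277
I = (+1)√(268800/1356277/(4π)) = 0.12558434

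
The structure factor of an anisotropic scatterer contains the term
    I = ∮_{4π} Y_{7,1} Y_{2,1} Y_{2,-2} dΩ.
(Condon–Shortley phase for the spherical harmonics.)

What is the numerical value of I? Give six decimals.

0.000000

l₃=2 ∉ [5,9] — triangle fails ⇒ I = 0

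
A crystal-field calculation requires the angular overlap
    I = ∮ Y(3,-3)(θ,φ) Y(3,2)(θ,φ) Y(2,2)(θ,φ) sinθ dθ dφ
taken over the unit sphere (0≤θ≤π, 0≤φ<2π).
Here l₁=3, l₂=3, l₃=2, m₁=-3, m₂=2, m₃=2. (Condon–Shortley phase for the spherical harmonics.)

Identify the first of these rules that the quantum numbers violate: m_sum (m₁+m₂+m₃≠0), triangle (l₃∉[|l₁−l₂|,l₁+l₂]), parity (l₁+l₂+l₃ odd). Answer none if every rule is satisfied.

m₁+m₂+m₃ = -3 + 2 + 2 = 1  ✗
triangle: |3−3|=0 ≤ l₃=2 ≤ 3+3=6
parity: l₁+l₂+l₃ = 8 is even

m_sum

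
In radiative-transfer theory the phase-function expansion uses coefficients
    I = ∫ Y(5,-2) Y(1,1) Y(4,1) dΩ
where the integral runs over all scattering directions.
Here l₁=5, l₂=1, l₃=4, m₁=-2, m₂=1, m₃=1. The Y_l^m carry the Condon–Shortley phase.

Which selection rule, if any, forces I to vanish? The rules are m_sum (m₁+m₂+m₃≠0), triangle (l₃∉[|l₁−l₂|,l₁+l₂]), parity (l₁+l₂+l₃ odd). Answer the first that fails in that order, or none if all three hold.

none

azimuthal sum: -2 + 1 + 1 = 0  ✓
4 ≤ 4 ≤ 6 (triangle on l)  ✓
L = 5 + 1 + 4 = 10 (even)  ✓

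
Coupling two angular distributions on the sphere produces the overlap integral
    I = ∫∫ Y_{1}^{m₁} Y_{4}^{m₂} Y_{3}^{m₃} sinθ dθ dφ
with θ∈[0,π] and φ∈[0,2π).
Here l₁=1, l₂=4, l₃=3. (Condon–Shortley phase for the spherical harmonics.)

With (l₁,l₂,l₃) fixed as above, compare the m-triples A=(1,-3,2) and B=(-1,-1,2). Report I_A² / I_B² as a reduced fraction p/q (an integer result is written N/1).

7/1

l's match ⇒ only the (l;m) 3-j factors differ between A and B.
A: triangle coeff Δ(1,4,3) = 1/252; Σ_t [0,0]: t=0:+1/240 = 1/240; (3j)²=1/12 [(1 4 3; 1 -3 2)], sign=-1
B: triangle coeff Δ(1,4,3) = 1/252; Σ_t [2,2]: t=2:+1/240 = 1/240; (3j)²=1/84 [(1 4 3; -1 -1 2)], sign=-1
I_A²/I_B² = (1/12)/(1/84) = 7/1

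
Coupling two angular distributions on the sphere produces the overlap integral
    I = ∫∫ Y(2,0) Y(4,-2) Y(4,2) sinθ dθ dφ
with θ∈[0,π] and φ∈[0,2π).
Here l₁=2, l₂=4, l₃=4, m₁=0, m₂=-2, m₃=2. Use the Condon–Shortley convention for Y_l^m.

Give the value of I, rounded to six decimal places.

0.065536

m-sum 0 ✓  L=10 even ✓  2≤4≤6 ✓
Π(2lᵢ+1) = 5×9×9 = 405
triangle coeff Δ(2,4,4) = 1/13860
Σ_t [0,2]: t=0:+1/192 t=1:−1/36 t=2:+1/192 = -5/288
(3j)²=20/693 [(2 4 4; 0 0 0)], sign=-1
Σ_t [0,2]: t=0:+1/192 t=1:−1/120 t=2:+1/2880 = -1/360
(3j)²=16/3465 [(2 4 4; 0 -2 2)], sign=-1
⇒ 4πI² = 320/5929
I = (+1)√(320/5929/(4π)) = 0.06553591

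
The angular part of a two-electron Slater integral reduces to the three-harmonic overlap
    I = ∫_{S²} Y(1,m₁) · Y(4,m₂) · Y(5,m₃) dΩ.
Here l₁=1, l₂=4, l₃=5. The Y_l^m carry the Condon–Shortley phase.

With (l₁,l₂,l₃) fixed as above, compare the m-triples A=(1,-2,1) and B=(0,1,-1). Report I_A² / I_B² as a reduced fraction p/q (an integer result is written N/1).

Shared (l₁,l₂,l₃)=(1,4,5): N and (l;000)² cancel in I_A²/I_B².
A: Δ = 0!·2!·8!/11! = 1/495; Racah Σ t=0..0: t=0:+1/2880 = 1/2880; ⇒ 3j(1 4 5; 1 -2 1)² = 2/165, sgn +1
B: Δ = 0!·2!·8!/11! = 1/495; Racah Σ t=0..0: t=0:+1/720 = 1/720; ⇒ 3j(1 4 5; 0 1 -1)² = 8/165, sgn +1
I_A²/I_B² = (2/165)/(8/165) = 1/4

1/4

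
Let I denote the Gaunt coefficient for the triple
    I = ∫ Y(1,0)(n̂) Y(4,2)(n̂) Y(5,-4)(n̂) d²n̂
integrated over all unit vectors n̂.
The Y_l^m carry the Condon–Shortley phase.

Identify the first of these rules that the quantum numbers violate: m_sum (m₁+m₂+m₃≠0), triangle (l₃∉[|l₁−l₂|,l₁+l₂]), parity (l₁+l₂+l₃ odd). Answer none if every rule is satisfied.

m_sum

azimuthal sum: 0 + 2 − 4 = -2  ✗
3 ≤ 5 ≤ 5 (triangle on l)
L = 1 + 4 + 5 = 10 (even)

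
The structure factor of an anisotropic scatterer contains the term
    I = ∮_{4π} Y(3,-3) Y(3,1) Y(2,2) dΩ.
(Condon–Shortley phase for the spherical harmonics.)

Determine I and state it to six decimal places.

0.132981

m-sum 0 ✓  L=8 even ✓  0≤2≤6 ✓
Π(2lᵢ+1) = 7×7×5 = 245
triangle coeff Δ(3,3,2) = 1/3780
Σ_t [1,3]: t=1:−1/24 t=2:+1/4 t=3:−1/24 = 1/6
(3j)²=4/105 [(3 3 2; 0 0 0)], sign=+1
Σ_t [4,4]: t=4:+1/96 = 1/96
(3j)²=1/42 [(3 3 2; -3 1 2)], sign=+1
⇒ 4πI² = 2/9
I = (+1)√(2/9/(4π)) = 0.13298076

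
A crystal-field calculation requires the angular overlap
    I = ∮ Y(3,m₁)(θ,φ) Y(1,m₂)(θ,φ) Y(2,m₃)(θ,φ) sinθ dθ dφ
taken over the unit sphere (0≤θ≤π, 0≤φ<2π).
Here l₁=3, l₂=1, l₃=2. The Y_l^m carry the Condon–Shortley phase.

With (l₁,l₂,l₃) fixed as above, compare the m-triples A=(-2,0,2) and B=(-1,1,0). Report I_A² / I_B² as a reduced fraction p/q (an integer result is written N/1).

Shared (l₁,l₂,l₃)=(3,1,2): N and (l;000)² cancel in I_A²/I_B².
A: Δ = 2!·4!·0!/7! = 1/105; Racah Σ t=1..1: t=1:−1/24 = -1/24; ⇒ 3j(3 1 2; -2 0 2)² = 1/21, sgn -1
B: Δ = 2!·4!·0!/7! = 1/105; Racah Σ t=2..2: t=2:+1/8 = 1/8; ⇒ 3j(3 1 2; -1 1 0)² = 2/35, sgn +1
I_A²/I_B² = (1/21)/(2/35) = 5/6

5/6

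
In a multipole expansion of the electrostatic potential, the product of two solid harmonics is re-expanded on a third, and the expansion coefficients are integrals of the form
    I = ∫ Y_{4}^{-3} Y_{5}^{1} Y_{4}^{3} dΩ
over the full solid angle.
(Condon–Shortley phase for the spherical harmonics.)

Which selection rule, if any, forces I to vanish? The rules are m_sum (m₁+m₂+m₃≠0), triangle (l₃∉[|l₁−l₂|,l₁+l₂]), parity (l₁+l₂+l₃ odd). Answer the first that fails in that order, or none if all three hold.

azimuthal sum: -3 + 1 + 3 = 1  ✗
1 ≤ 4 ≤ 9 (triangle on l)
L = 4 + 5 + 4 = 13 (odd)

m_sum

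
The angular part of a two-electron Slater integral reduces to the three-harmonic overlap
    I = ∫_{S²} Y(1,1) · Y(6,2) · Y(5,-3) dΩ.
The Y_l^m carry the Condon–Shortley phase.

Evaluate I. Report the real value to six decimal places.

Rules hold: Σm=0, L=12 even, 5≤5≤7.
N = 3·13·11 = 429
Δ = 2!·0!·10!/13! = 1/858
Racah Σ t=1..1: t=1:−1/14400 = -1/14400
⇒ 3j(1 6 5; 0 0 0)² = 6/143, sgn +1
Racah Σ t=0..0: t=0:+1/161280 = 1/161280
⇒ 3j(1 6 5; 1 2 -3)² = 1/143, sgn +1
4πI² = N·(3j₀)²·(3jₘ)² = 18/143
I = +1·√(0.125874/4π) = 0.10008369

0.100084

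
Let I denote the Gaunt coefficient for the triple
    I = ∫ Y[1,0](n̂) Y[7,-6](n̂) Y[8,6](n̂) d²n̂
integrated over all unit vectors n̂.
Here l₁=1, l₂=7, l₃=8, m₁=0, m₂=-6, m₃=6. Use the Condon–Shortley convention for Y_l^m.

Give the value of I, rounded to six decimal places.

Rules hold: Σm=0, L=16 even, 6≤8≤8.
N = 3·15·17 = 765
Δ = 0!·2!·14!/17! = 1/2040
Racah Σ t=0..0: t=0:+1/25401600 = 1/25401600
⇒ 3j(1 7 8; 0 0 0)² = 8/255, sgn +1
Racah Σ t=0..0: t=0:+1/6227020800 = 1/6227020800
⇒ 3j(1 7 8; 0 -6 6)² = 7/510, sgn +1
4πI² = N·(3j₀)²·(3jₘ)² = 28/85
I = +1·√(0.329412/4π) = 0.16190663

0.161907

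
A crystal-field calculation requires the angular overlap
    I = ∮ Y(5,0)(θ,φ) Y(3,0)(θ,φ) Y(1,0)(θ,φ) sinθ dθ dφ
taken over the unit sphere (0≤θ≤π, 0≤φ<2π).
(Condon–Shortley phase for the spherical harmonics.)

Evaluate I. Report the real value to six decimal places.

0.000000

triangle: need 2≤l₃≤8, have 1; I=0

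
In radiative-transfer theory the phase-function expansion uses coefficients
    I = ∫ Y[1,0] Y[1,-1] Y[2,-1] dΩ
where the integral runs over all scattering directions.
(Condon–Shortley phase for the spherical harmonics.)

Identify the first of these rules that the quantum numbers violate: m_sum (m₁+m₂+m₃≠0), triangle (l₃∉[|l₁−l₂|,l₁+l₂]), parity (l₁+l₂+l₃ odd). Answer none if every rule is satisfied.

m_sum

azimuthal sum: 0 − 1 − 1 = -2  ✗
0 ≤ 2 ≤ 2 (triangle on l)
L = 1 + 1 + 2 = 4 (even)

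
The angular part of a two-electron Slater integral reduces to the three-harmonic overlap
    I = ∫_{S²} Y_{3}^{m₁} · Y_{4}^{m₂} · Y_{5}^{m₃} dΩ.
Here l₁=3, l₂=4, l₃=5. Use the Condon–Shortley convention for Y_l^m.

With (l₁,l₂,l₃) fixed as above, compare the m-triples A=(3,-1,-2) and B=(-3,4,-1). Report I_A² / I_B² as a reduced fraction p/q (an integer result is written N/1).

Same 3,4,5: normalisation and zero-m 3j drop out of the ratio.
A: Δ: 2! 4! 6! / 13! → 1/180180; sum: t=0:+1/1728 = 1/1728; 3j²(3 4 5; 3 -1 -2) = Δ·Π!·Σ² = 25/858  (sign -1)
B: Δ: 2! 4! 6! / 13! → 1/180180; sum: t=2:+1/34560 = 1/34560; 3j²(3 4 5; -3 4 -1) = Δ·Π!·Σ² = 1/429  (sign +1)
I_A²/I_B² = (25/858)/(1/429) = 25/2

25/2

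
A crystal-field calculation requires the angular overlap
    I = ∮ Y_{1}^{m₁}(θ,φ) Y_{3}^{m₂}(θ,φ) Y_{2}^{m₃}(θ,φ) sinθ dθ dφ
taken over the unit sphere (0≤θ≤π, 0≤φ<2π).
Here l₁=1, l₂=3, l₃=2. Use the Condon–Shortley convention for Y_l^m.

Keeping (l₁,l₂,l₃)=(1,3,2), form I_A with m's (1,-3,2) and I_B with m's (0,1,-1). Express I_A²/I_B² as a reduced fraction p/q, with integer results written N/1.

l's match ⇒ only the (l;m) 3-j factors differ between A and B.
A: triangle coeff Δ(1,3,2) = 1/105; Σ_t [0,0]: t=0:+1/48 = 1/48; (3j)²=1/7 [(1 3 2; 1 -3 2)], sign=+1
B: triangle coeff Δ(1,3,2) = 1/105; Σ_t [1,1]: t=1:−1/6 = -1/6; (3j)²=8/105 [(1 3 2; 0 1 -1)], sign=+1
I_A²/I_B² = (1/7)/(8/105) = 15/8

15/8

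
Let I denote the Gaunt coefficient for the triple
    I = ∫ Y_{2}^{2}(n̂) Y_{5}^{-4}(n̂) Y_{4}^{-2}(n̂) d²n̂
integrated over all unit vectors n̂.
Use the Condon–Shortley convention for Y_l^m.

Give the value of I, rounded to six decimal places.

0.000000

m-sum = 2 − 4 − 2 = -4 ≠ 0 ⇒ I = 0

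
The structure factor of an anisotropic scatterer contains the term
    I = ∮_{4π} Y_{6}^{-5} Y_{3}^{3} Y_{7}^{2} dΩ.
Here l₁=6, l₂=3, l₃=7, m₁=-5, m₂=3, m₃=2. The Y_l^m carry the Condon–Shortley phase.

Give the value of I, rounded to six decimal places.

Checks pass: Σm=0; 16 even; l₃=7∈[3,9].
(2·6+1)(2·3+1)(2·7+1) = 1365
Δ: 2! 10! 4! / 17! → 1/2042040
sum: t=0:+1/207360 t=1:−1/57600 t=2:+1/207360 = -1/129600
3j²(6 3 7; 0 0 0) = Δ·Π!·Σ² = 168/12155  (sign +1)
sum: t=2:+1/17418240 = 1/17418240
3j²(6 3 7; -5 3 2) = Δ·Π!·Σ² = 25/12376  (sign -1)
combine: 4πI² = 1365·168/12155·25/12376 = 1575/41327
take √, sign -1: I = -0.05507042

-0.055070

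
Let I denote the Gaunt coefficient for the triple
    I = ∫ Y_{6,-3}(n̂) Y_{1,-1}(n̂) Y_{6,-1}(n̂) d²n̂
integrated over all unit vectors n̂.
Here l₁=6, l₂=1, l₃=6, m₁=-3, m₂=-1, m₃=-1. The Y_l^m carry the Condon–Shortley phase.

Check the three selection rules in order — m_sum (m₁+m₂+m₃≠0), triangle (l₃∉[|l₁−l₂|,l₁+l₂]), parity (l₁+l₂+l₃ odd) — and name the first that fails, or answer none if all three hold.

m_sum

azimuthal sum: -3 − 1 − 1 = -5  ✗
5 ≤ 6 ≤ 7 (triangle on l)
L = 6 + 1 + 6 = 13 (odd)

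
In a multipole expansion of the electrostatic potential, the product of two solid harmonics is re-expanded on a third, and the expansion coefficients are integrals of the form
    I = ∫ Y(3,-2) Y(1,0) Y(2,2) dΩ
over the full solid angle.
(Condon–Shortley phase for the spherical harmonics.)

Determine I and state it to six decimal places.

0.184674

m-sum 0 ✓  L=6 even ✓  2≤2≤4 ✓
Π(2lᵢ+1) = 7×3×5 = 105
triangle coeff Δ(3,1,2) = 1/105
Σ_t [1,1]: t=1:−1/4 = -1/4
(3j)²=3/35 [(3 1 2; 0 0 0)], sign=-1
Σ_t [1,1]: t=1:−1/24 = -1/24
(3j)²=1/21 [(3 1 2; -2 0 2)], sign=-1
⇒ 4πI² = 3/7
I = (+1)√(3/7/(4π)) = 0.18467439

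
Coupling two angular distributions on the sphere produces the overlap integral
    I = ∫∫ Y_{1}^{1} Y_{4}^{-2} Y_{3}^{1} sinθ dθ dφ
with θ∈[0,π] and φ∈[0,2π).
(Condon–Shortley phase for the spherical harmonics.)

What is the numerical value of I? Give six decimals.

Rules hold: Σm=0, L=8 even, 3≤3≤5.
N = 3·9·7 = 189
Δ = 2!·0!·6!/9! = 1/252
Racah Σ t=1..1: t=1:−1/36 = -1/36
⇒ 3j(1 4 3; 0 0 0)² = 4/63, sgn +1
Racah Σ t=0..0: t=0:+1/96 = 1/96
⇒ 3j(1 4 3; 1 -2 1)² = 5/84, sgn +1
4πI² = N·(3j₀)²·(3jₘ)² = 5/7
I = +1·√(0.714286/4π) = 0.23841361

0.238414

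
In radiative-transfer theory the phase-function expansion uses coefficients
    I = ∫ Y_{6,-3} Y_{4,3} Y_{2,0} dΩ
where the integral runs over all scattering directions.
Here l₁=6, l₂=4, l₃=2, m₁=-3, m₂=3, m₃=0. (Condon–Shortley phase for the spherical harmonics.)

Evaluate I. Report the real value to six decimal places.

-0.165283

Rules hold: Σm=0, L=12 even, 2≤2≤10.
N = 13·9·5 = 585
Δ = 8!·4!·0!/13! = 1/6435
Racah Σ t=4..4: t=4:+1/2304 = 1/2304
⇒ 3j(6 4 2; 0 0 0)² = 5/143, sgn +1
Racah Σ t=7..7: t=7:−1/20160 = -1/20160
⇒ 3j(6 4 2; -3 3 0)² = 12/715, sgn -1
4πI² = N·(3j₀)²·(3jₘ)² = 540/1573
I = -1·√(0.343293/4π) = -0.16528277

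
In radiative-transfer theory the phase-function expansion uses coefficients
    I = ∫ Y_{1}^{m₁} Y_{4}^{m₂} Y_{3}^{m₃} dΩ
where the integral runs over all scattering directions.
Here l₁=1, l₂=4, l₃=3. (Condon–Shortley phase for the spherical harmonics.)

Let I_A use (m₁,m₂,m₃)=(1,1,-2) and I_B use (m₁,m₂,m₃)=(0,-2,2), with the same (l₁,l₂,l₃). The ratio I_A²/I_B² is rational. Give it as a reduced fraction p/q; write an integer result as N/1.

Shared (l₁,l₂,l₃)=(1,4,3): N and (l;000)² cancel in I_A²/I_B².
A: Δ = 2!·0!·6!/9! = 1/252; Racah Σ t=0..0: t=0:+1/240 = 1/240; ⇒ 3j(1 4 3; 1 1 -2)² = 1/84, sgn -1
B: Δ = 2!·0!·6!/9! = 1/252; Racah Σ t=1..1: t=1:−1/120 = -1/120; ⇒ 3j(1 4 3; 0 -2 2)² = 1/21, sgn +1
I_A²/I_B² = (1/84)/(1/21) = 1/4

1/4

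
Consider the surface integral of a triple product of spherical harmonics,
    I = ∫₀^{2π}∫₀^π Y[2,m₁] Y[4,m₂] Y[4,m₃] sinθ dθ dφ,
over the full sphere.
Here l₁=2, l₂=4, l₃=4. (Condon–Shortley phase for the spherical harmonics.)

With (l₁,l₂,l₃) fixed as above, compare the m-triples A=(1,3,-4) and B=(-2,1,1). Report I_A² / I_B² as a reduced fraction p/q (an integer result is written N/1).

Same 2,4,4: normalisation and zero-m 3j drop out of the ratio.
A: Δ: 2! 2! 6! / 11! → 1/13860; sum: t=1:−1/1440 = -1/1440; 3j²(2 4 4; 1 3 -4) = Δ·Π!·Σ² = 7/165  (sign -1)
B: Δ: 2! 2! 6! / 11! → 1/13860; sum: t=2:+1/144 = 1/144; 3j²(2 4 4; -2 1 1) = Δ·Π!·Σ² = 10/231  (sign -1)
I_A²/I_B² = (7/165)/(10/231) = 49/50

49/50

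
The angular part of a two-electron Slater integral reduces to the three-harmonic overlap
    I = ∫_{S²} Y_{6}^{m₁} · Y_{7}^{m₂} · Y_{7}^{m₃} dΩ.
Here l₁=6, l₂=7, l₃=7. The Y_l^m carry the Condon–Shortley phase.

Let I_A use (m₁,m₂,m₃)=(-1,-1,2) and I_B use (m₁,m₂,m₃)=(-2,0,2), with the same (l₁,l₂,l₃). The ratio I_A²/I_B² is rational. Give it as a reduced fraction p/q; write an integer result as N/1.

l's match ⇒ only the (l;m) 3-j factors differ between A and B.
A: triangle coeff Δ(6,7,7) = 1/2444321880; Σ_t [1,6]: t=1:−1/62208000 t=2:+1/3317760 t=3:−1/1244160 t=4:+1/2488320 t=5:−1/29030400 t=6:+1/3483648000 = -1/6635520; (3j)²=2625/369512 [(6 7 7; -1 -1 2)], sign=+1
B: triangle coeff Δ(6,7,7) = 1/2444321880; Σ_t [2,6]: t=2:+1/24883200 t=3:−1/2488320 t=4:+1/1658880 t=5:−1/6220800 t=6:+1/174182400 = 1/11612160; (3j)²=150/46189 [(6 7 7; -2 0 2)], sign=-1
I_A²/I_B² = (2625/369512)/(150/46189) = 35/16

35/16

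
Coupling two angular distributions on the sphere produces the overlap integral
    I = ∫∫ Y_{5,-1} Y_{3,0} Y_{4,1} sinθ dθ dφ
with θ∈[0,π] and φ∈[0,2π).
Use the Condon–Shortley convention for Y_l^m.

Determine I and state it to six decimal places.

-0.115089

Checks pass: Σm=0; 12 even; l₃=4∈[2,8].
(2·5+1)(2·3+1)(2·4+1) = 693
Δ: 4! 6! 2! / 13! → 1/180180
sum: t=1:−1/576 t=2:+1/144 t=3:−1/576 = 1/288
3j²(5 3 4; 0 0 0) = Δ·Π!·Σ² = 20/1001  (sign +1)
sum: t=1:−1/1440 t=2:+1/192 t=3:−1/432 = 19/8640
3j²(5 3 4; -1 0 1) = Δ·Π!·Σ² = 361/30030  (sign -1)
combine: 4πI² = 693·20/1001·361/30030 = 2166/13013
take √, sign -1: I = -0.11508947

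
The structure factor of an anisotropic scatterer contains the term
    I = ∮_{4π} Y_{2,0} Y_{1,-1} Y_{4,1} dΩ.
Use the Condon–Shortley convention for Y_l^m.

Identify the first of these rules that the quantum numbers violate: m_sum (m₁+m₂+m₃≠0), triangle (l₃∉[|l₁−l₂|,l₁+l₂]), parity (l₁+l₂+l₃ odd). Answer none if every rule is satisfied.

m₁+m₂+m₃ = 0 − 1 + 1 = 0  ✓
triangle: |2−1|=1 ≤ l₃=4 ≤ 2+1=3  ✗
parity: l₁+l₂+l₃ = 7 is odd

triangle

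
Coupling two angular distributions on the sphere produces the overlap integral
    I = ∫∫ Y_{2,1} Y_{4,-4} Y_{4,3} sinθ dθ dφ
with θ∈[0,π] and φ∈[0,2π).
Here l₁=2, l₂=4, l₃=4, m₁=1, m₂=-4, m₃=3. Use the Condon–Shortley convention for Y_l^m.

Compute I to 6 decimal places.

Checks pass: Σm=0; 10 even; l₃=4∈[2,6].
(2·2+1)(2·4+1)(2·4+1) = 405
Δ: 2! 2! 6! / 11! → 1/13860
sum: t=0:+1/192 t=1:−1/36 t=2:+1/192 = -5/288
3j²(2 4 4; 0 0 0) = Δ·Π!·Σ² = 20/693  (sign -1)
sum: t=0:+1/1440 = 1/1440
3j²(2 4 4; 1 -4 3) = Δ·Π!·Σ² = 7/165  (sign -1)
combine: 4πI² = 405·20/693·7/165 = 60/121
take √, sign +1: I = 0.19864517

0.198645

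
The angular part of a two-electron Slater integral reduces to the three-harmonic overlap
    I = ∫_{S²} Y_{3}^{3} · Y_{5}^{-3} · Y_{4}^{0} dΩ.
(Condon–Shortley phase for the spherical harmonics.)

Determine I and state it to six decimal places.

Checks pass: Σm=0; 12 even; l₃=4∈[2,8].
(2·3+1)(2·5+1)(2·4+1) = 693
Δ: 4! 2! 6! / 13! → 1/180180
sum: t=1:−1/576 t=2:+1/144 t=3:−1/576 = 1/288
3j²(3 5 4; 0 0 0) = Δ·Π!·Σ² = 20/1001  (sign +1)
sum: t=0:+1/2304 = 1/2304
3j²(3 5 4; 3 -3 0) = Δ·Π!·Σ² = 5/143  (sign +1)
combine: 4πI² = 693·20/1001·5/143 = 900/1859
take √, sign +1: I = 0.19628026

0.196280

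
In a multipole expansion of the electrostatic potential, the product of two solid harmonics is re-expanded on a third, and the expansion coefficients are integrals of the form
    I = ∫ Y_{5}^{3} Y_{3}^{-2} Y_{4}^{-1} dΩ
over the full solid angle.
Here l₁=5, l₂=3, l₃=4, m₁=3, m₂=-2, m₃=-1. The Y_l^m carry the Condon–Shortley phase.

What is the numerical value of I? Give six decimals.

-0.035836

Rules hold: Σm=0, L=12 even, 2≤4≤8.
N = 11·7·9 = 693
Δ = 4!·6!·2!/13! = 1/180180
Racah Σ t=1..3: t=1:−1/576 t=2:+1/144 t=3:−1/576 = 1/288
⇒ 3j(5 3 4; 0 0 0)² = 20/1001, sgn +1
Racah Σ t=0..1: t=0:+1/1152 t=1:−1/1440 = 1/5760
⇒ 3j(5 3 4; 3 -2 -1)² = 1/858, sgn -1
4πI² = N·(3j₀)²·(3jₘ)² = 30/1859
I = -1·√(0.0161377/4π) = -0.03583571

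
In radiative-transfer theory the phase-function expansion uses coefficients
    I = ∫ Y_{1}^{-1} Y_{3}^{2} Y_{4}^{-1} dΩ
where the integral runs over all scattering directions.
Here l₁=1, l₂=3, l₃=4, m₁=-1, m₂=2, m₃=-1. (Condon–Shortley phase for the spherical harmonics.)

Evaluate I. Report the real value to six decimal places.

-0.106622

m-sum 0 ✓  L=8 even ✓  2≤4≤4 ✓
Π(2lᵢ+1) = 3×7×9 = 189
triangle coeff Δ(1,3,4) = 1/252
Σ_t [0,0]: t=0:+1/36 = 1/36
(3j)²=4/63 [(1 3 4; 0 0 0)], sign=+1
Σ_t [0,0]: t=0:+1/240 = 1/240
(3j)²=1/84 [(1 3 4; -1 2 -1)], sign=-1
⇒ 4πI² = 1/7
I = (-1)√(1/7/(4π)) = -0.10662181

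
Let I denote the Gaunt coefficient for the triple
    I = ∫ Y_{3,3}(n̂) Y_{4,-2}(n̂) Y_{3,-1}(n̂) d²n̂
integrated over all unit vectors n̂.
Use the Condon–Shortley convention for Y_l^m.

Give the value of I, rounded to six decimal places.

-0.188451

Rules hold: Σm=0, L=10 even, 1≤3≤7.
N = 7·9·7 = 441
Δ = 4!·2!·4!/11! = 1/34650
Racah Σ t=1..3: t=1:−1/72 t=2:+1/16 t=3:−1/72 = 5/144
⇒ 3j(3 4 3; 0 0 0)² = 2/77, sgn -1
Racah Σ t=0..0: t=0:+1/192 = 1/192
⇒ 3j(3 4 3; 3 -2 -1)² = 3/77, sgn +1
4πI² = N·(3j₀)²·(3jₘ)² = 54/121
I = -1·√(0.446281/4π) = -0.18845135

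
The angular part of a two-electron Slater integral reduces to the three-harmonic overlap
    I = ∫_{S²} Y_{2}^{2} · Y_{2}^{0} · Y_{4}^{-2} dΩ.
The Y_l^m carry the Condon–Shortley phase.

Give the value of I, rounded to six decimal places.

0.156078

m-sum 0 ✓  L=8 even ✓  0≤4≤4 ✓
Π(2lᵢ+1) = 5×5×9 = 225
triangle coeff Δ(2,2,4) = 1/630
Σ_t [0,0]: t=0:+1/16 = 1/16
(3j)²=2/35 [(2 2 4; 0 0 0)], sign=+1
Σ_t [0,0]: t=0:+1/96 = 1/96
(3j)²=1/42 [(2 2 4; 2 0 -2)], sign=+1
⇒ 4πI² = 15/49
I = (+1)√(15/49/(4π)) = 0.15607835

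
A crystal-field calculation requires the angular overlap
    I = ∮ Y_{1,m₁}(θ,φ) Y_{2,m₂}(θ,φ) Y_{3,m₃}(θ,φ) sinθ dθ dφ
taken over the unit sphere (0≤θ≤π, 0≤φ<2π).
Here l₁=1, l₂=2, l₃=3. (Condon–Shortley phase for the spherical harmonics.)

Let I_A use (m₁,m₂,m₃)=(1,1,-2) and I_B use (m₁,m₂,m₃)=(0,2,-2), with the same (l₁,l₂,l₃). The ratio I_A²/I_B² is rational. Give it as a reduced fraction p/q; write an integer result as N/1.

2/1

Same 1,2,3: normalisation and zero-m 3j drop out of the ratio.
A: Δ: 0! 2! 4! / 7! → 1/105; sum: t=0:+1/12 = 1/12; 3j²(1 2 3; 1 1 -2) = Δ·Π!·Σ² = 2/21  (sign -1)
B: Δ: 0! 2! 4! / 7! → 1/105; sum: t=0:+1/24 = 1/24; 3j²(1 2 3; 0 2 -2) = Δ·Π!·Σ² = 1/21  (sign -1)
I_A²/I_B² = (2/21)/(1/21) = 2/1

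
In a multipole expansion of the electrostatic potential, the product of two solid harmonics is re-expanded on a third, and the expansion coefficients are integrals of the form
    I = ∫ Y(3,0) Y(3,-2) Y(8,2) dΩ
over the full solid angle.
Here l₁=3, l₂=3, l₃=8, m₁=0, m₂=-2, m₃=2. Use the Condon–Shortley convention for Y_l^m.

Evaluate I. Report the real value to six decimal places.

l₃=8 ∉ [0,6] — triangle fails ⇒ I = 0

0.000000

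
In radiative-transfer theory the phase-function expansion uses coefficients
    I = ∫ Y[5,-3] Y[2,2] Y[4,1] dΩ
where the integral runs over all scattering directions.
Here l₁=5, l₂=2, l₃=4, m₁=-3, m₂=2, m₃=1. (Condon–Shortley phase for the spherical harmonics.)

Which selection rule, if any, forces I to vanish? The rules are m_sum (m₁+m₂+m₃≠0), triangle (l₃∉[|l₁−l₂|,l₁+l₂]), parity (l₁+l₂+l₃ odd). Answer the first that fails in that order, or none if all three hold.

azimuthal sum: -3 + 2 + 1 = 0  ✓
3 ≤ 4 ≤ 7 (triangle on l)  ✓
L = 5 + 2 + 4 = 11 (odd)  ✗

parity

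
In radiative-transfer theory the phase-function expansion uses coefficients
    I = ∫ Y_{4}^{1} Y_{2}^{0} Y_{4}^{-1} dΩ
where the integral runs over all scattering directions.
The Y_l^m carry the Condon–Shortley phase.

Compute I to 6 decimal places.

-0.139264

Checks pass: Σm=0; 10 even; l₃=4∈[2,6].
(2·4+1)(2·2+1)(2·4+1) = 405
Δ: 2! 6! 2! / 11! → 1/13860
sum: t=0:+1/192 t=1:−1/36 t=2:+1/192 = -5/288
3j²(4 2 4; 0 0 0) = Δ·Π!·Σ² = 20/693  (sign -1)
sum: t=0:+1/144 t=1:−1/48 t=2:+1/480 = -17/1440
3j²(4 2 4; 1 0 -1) = Δ·Π!·Σ² = 289/13860  (sign +1)
combine: 4πI² = 405·20/693·289/13860 = 1445/5929
take √, sign -1: I = -0.13926381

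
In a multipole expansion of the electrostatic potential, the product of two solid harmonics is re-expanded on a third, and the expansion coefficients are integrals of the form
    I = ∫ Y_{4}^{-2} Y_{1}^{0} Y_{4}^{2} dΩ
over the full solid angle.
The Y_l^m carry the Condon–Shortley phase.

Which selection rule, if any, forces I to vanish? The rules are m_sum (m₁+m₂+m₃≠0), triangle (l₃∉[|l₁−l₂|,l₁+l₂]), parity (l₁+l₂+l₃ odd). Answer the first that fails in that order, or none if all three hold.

Σmᵢ = 0  ✓
l₃∈[|l₁−l₂|,l₁+l₂]=[3,5], have l₃=4  ✓
Σlᵢ = 9 ⇒ odd  ✗

parity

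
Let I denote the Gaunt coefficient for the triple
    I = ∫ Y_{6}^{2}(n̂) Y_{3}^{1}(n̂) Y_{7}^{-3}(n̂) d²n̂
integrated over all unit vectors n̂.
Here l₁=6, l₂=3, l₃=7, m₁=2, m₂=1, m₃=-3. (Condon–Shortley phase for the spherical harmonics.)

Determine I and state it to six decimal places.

-0.150285

Rules hold: Σm=0, L=16 even, 3≤7≤9.
N = 13·7·15 = 1365
Δ = 2!·10!·4!/17! = 1/2042040
Racah Σ t=0..2: t=0:+1/207360 t=1:−1/57600 t=2:+1/207360 = -1/129600
⇒ 3j(6 3 7; 0 0 0)² = 168/12155, sgn +1
Racah Σ t=0..2: t=0:+1/829440 t=1:−1/181440 t=2:+1/645120 = -1/362880
⇒ 3j(6 3 7; 2 1 -3)² = 256/17017, sgn -1
4πI² = N·(3j₀)²·(3jₘ)² = 129024/454597
I = -1·√(0.283821/4π) = -0.15028548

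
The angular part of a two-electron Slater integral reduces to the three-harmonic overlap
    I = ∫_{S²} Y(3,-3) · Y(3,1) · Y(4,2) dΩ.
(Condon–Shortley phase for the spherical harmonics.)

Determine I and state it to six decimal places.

-0.188451

m-sum 0 ✓  L=10 even ✓  0≤4≤6 ✓
Π(2lᵢ+1) = 7×7×9 = 441
triangle coeff Δ(3,3,4) = 1/34650
Σ_t [0,2]: t=0:+1/72 t=1:−1/16 t=2:+1/72 = -5/144
(3j)²=2/77 [(3 3 4; 0 0 0)], sign=-1
Σ_t [2,2]: t=2:+1/192 = 1/192
(3j)²=3/77 [(3 3 4; -3 1 2)], sign=+1
⇒ 4πI² = 54/121
I = (-1)√(54/121/(4π)) = -0.18845135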